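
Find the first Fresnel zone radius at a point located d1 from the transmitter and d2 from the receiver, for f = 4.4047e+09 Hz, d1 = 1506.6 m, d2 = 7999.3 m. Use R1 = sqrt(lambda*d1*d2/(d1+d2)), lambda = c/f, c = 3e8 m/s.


lambda = c / f = 3.0000e+08 / 4.4047e+09 = 0.06810907 m
R1 = sqrt(0.06810907 * 1506.6 * 7999.3 / (1506.6 + 7999.3)) = 9.292 m

9.292 m


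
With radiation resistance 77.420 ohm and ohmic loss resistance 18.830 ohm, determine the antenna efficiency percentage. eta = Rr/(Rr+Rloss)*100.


eta = 77.420 / (77.420 + 18.830) * 100 = 80.44%

80.44%


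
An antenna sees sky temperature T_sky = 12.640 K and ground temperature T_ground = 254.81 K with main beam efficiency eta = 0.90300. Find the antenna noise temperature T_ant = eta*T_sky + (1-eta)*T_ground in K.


T_ant = 0.90300 * 12.640 + (1 - 0.90300) * 254.81 = 36.13 K

36.13 K


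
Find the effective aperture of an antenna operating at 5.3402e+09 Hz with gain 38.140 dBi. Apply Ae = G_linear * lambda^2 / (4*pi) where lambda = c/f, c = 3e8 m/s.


lambda = c / f = 3.0000e+08 / 5.3402e+09 = 0.05617767 m
G_linear = 10^(38.140/10) = 6516.284
Ae = G_linear * lambda^2 / (4*pi) = 6516.284 * 0.05617767^2 / (4*pi) = 1.637 m^2

1.637 m^2


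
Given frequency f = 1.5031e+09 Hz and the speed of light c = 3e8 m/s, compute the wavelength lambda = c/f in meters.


lambda = c / f = 3.0000e+08 / 1.5031e+09 = 0.1996 m

0.1996 m


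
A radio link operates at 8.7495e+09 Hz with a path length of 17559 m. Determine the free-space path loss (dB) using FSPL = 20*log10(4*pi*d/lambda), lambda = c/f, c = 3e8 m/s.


lambda = c / f = 3.0000e+08 / 8.7495e+09 = 0.03428767 m
FSPL = 20 * log10(4*pi*17559/0.03428767) = 136.2 dB

136.2 dB


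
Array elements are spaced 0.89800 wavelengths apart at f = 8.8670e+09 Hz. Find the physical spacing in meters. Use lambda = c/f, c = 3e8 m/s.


lambda = c / f = 3.0000e+08 / 8.8670e+09 = 0.03383331 m
d = 0.89800 * 0.03383331 = 0.03038 m

0.03038 m


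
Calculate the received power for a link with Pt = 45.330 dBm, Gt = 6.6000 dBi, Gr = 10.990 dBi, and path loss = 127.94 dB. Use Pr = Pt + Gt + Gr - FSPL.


Pr = 45.330 + 6.6000 + 10.990 - 127.94 = -65.02 dBm

-65.02 dBm


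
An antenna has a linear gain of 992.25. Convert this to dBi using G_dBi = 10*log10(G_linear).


G_dBi = 10 * log10(992.25) = 29.97 dBi

29.97 dBi


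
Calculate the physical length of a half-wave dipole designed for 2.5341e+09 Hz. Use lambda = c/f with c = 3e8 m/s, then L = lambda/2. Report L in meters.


lambda = c / f = 3.0000e+08 / 2.5341e+09 = 0.1183852 m
L = lambda / 2 = 0.1183852 / 2 = 0.05919 m

0.05919 m


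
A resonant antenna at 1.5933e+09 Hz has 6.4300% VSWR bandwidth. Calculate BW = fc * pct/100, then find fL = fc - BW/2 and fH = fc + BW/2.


BW = 1.5933e+09 * 6.4300/100 = 1.024492e+08 Hz
fL = 1.5933e+09 - 1.024492e+08/2 = 1.542e+09 Hz
fH = 1.5933e+09 + 1.024492e+08/2 = 1.645e+09 Hz

BW=1.024e+08 Hz, fL=1.542e+09 Hz, fH=1.645e+09 Hz


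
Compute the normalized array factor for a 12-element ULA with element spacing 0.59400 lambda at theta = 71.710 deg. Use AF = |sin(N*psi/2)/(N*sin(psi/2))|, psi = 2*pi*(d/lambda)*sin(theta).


psi = 2*pi*0.59400*sin(71.710 deg) = 3.543662 rad
AF = |sin(12*3.543662/2) / (12*sin(3.543662/2))| = 0.05666

0.05666


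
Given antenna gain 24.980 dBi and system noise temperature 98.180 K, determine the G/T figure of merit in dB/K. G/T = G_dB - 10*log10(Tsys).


G/T = 24.980 - 10*log10(98.180) = 24.980 - 19.92023 = 5.060 dB/K

5.060 dB/K


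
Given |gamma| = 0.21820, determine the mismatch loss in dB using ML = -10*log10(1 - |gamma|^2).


ML = -10 * log10(1 - 0.21820^2) = -10 * log10(0.95238876) = 0.2119 dB

0.2119 dB


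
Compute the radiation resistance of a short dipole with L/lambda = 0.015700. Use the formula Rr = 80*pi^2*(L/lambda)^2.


Rr = 80 * pi^2 * (0.015700)^2 = 80 * 9.869604 * 2.464900e-04 = 0.1946 ohm

0.1946 ohm


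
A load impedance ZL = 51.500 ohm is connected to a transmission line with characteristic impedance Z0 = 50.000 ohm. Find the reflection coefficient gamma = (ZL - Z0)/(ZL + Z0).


gamma = (51.500 - 50.000) / (51.500 + 50.000) = 0.01478

0.01478


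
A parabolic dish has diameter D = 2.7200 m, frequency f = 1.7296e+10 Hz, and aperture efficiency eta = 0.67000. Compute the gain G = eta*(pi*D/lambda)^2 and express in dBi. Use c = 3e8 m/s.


lambda = c / f = 3.0000e+08 / 1.7296e+10 = 0.01734505 m
G_linear = 0.67000 * (pi * 2.7200 / 0.01734505)^2 = 162615.2
G_dBi = 10 * log10(162615.2) = 52.11 dBi

52.11 dBi


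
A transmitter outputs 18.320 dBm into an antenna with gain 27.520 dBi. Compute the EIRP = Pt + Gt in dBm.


EIRP = Pt + Gt = 18.320 + 27.520 = 45.84 dBm

45.84 dBm


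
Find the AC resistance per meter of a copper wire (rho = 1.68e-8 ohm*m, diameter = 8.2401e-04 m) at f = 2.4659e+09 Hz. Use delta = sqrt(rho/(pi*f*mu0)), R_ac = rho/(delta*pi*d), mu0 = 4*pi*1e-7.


delta = sqrt(1.68e-8 / (pi * 2.4659e+09 * 4*pi*1e-7)) = 1.313672e-06 m
R_ac = 1.68e-8 / (1.313672e-06 * pi * 8.2401e-04) = 4.940 ohm/m

4.940 ohm/m


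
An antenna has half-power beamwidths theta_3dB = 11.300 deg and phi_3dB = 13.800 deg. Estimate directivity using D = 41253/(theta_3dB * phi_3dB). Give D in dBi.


D_linear = 41253 / (11.300 * 13.800) = 264.5441
D_dBi = 10 * log10(264.5441) = 24.22 dBi

24.22 dBi


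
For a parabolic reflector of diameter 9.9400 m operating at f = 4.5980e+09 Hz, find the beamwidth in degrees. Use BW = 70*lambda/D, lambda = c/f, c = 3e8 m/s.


lambda = c / f = 3.0000e+08 / 4.5980e+09 = 0.06524576 m
BW = 70 * 0.06524576 / 9.9400 = 0.4595 deg

0.4595 deg


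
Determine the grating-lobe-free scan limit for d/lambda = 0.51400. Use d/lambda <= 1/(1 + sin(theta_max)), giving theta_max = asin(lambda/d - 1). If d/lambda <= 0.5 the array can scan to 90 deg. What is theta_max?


lambda/d - 1 = 1/0.51400 - 1 = 0.9455253
theta_max = asin(0.9455253) = 71.00 deg

71.00 deg


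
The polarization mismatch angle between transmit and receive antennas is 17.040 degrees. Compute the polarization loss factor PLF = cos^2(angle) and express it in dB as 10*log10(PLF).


PLF_linear = cos^2(17.040 deg) = 0.9141280
PLF_dB = 10 * log10(0.9141280) = -0.3899 dB

-0.3899 dB


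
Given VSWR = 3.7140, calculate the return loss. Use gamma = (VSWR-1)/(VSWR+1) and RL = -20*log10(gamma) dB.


gamma = (3.7140 - 1) / (3.7140 + 1) = 0.5757319
RL = -20 * log10(0.5757319) = 4.796 dB

4.796 dB


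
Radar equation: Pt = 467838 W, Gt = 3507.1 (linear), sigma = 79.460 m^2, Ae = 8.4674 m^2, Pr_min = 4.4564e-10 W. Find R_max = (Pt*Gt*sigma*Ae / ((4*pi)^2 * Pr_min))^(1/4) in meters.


R^4 = 467838*3507.1*79.460*8.4674 / ((4*pi)^2 * 4.4564e-10) = 1.568695e+19
R_max = 1.568695e+19^0.25 = 62934 m

62934 m


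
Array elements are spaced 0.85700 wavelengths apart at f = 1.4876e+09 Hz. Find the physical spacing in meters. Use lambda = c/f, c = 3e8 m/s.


lambda = c / f = 3.0000e+08 / 1.4876e+09 = 0.2016671 m
d = 0.85700 * 0.2016671 = 0.1728 m

0.1728 m


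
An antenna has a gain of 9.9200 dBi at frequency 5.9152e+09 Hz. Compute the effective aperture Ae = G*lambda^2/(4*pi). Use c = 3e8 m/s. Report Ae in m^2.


lambda = c / f = 3.0000e+08 / 5.9152e+09 = 0.05071680 m
G_linear = 10^(9.9200/10) = 9.817479
Ae = G_linear * lambda^2 / (4*pi) = 9.817479 * 0.05071680^2 / (4*pi) = 2.010e-03 m^2

2.010e-03 m^2


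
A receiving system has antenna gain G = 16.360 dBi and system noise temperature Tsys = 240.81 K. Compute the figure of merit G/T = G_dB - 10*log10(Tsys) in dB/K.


G/T = 16.360 - 10*log10(240.81) = 16.360 - 23.81675 = -7.457 dB/K

-7.457 dB/K


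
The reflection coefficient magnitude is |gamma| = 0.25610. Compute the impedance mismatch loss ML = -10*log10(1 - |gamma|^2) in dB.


ML = -10 * log10(1 - 0.25610^2) = -10 * log10(0.93441279) = 0.2946 dB

0.2946 dB


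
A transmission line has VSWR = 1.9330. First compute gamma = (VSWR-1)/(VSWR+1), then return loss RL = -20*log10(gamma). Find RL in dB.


gamma = (1.9330 - 1) / (1.9330 + 1) = 0.3181043
RL = -20 * log10(0.3181043) = 9.949 dB

9.949 dB


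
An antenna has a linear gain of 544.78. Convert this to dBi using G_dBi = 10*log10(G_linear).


G_dBi = 10 * log10(544.78) = 27.36 dBi

27.36 dBi


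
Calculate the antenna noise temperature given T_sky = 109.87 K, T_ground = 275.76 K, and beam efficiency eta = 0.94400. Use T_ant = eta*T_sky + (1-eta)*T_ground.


T_ant = 0.94400 * 109.87 + (1 - 0.94400) * 275.76 = 119.2 K

119.2 K


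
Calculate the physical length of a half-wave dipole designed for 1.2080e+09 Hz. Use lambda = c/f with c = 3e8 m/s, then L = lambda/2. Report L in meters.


lambda = c / f = 3.0000e+08 / 1.2080e+09 = 0.2483444 m
L = lambda / 2 = 0.2483444 / 2 = 0.1242 m

0.1242 m


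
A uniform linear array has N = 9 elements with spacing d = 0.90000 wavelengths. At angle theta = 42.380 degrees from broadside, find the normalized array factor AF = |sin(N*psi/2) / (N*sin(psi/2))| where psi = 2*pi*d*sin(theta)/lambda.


psi = 2*pi*0.90000*sin(42.380 deg) = 3.811632 rad
AF = |sin(9*3.811632/2) / (9*sin(3.811632/2))| = 0.1167

0.1167


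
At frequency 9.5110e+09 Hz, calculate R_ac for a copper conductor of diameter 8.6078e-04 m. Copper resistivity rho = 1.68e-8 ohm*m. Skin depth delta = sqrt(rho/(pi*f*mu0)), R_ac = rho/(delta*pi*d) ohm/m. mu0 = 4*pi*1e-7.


delta = sqrt(1.68e-8 / (pi * 9.5110e+09 * 4*pi*1e-7)) = 6.689007e-07 m
R_ac = 1.68e-8 / (6.689007e-07 * pi * 8.6078e-04) = 9.288 ohm/m

9.288 ohm/m


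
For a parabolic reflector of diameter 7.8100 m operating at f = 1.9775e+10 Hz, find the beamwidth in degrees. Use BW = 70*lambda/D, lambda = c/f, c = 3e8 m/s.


lambda = c / f = 3.0000e+08 / 1.9775e+10 = 0.01517067 m
BW = 70 * 0.01517067 / 7.8100 = 0.1360 deg

0.1360 deg


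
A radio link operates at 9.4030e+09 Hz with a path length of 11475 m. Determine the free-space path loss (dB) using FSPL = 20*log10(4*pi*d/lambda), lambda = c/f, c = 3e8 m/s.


lambda = c / f = 3.0000e+08 / 9.4030e+09 = 0.03190471 m
FSPL = 20 * log10(4*pi*11475/0.03190471) = 133.1 dB

133.1 dB


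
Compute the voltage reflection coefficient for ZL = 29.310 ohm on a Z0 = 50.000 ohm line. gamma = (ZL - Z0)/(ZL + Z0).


gamma = (29.310 - 50.000) / (29.310 + 50.000) = -0.2609

-0.2609


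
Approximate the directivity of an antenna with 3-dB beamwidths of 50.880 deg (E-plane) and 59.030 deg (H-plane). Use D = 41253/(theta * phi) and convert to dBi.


D_linear = 41253 / (50.880 * 59.030) = 13.73522
D_dBi = 10 * log10(13.73522) = 11.38 dBi

11.38 dBi


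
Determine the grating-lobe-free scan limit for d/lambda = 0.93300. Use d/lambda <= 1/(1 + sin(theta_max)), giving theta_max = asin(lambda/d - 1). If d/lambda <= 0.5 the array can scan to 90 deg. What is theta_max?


lambda/d - 1 = 1/0.93300 - 1 = 0.07181136
theta_max = asin(0.07181136) = 4.118 deg

4.118 deg


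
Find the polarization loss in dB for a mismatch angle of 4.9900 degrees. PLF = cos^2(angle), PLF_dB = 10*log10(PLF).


PLF_linear = cos^2(4.9900 deg) = 0.9924342
PLF_dB = 10 * log10(0.9924342) = -0.03298 dB

-0.03298 dB


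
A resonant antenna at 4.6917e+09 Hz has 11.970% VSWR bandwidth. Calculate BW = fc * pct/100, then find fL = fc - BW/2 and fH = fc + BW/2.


BW = 4.6917e+09 * 11.970/100 = 5.615965e+08 Hz
fL = 4.6917e+09 - 5.615965e+08/2 = 4.411e+09 Hz
fH = 4.6917e+09 + 5.615965e+08/2 = 4.972e+09 Hz

BW=5.616e+08 Hz, fL=4.411e+09 Hz, fH=4.972e+09 Hz


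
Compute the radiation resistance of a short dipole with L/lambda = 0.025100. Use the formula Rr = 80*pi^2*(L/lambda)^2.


Rr = 80 * pi^2 * (0.025100)^2 = 80 * 9.869604 * 6.300100e-04 = 0.4974 ohm

0.4974 ohm


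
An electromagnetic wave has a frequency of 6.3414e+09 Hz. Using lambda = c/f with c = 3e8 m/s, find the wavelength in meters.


lambda = c / f = 3.0000e+08 / 6.3414e+09 = 0.04731 m

0.04731 m


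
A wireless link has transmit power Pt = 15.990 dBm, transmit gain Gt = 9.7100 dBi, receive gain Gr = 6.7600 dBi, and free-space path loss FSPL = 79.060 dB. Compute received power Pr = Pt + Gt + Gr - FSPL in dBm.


Pr = 15.990 + 9.7100 + 6.7600 - 79.060 = -46.60 dBm

-46.60 dBm


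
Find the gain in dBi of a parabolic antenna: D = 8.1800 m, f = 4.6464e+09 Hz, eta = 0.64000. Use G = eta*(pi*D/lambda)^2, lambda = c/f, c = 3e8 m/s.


lambda = c / f = 3.0000e+08 / 4.6464e+09 = 0.06456612 m
G_linear = 0.64000 * (pi * 8.1800 / 0.06456612)^2 = 101385.8
G_dBi = 10 * log10(101385.8) = 50.06 dBi

50.06 dBi


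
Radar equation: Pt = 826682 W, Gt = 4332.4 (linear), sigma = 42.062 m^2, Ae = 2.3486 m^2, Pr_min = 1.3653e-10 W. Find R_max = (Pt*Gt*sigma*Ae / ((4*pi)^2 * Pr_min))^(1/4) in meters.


R^4 = 826682*4332.4*42.062*2.3486 / ((4*pi)^2 * 1.3653e-10) = 1.641036e+19
R_max = 1.641036e+19^0.25 = 63647 m

63647 m


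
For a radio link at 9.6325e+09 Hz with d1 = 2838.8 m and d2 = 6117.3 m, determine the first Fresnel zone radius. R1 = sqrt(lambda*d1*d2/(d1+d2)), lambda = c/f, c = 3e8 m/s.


lambda = c / f = 3.0000e+08 / 9.6325e+09 = 0.03114456 m
R1 = sqrt(0.03114456 * 2838.8 * 6117.3 / (2838.8 + 6117.3)) = 7.771 m

7.771 m


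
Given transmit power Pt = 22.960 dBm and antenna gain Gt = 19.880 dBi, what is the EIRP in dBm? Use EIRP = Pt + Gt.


EIRP = Pt + Gt = 22.960 + 19.880 = 42.84 dBm

42.84 dBm


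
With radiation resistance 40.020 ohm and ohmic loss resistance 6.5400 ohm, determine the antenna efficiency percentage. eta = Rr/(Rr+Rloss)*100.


eta = 40.020 / (40.020 + 6.5400) * 100 = 85.95%

85.95%


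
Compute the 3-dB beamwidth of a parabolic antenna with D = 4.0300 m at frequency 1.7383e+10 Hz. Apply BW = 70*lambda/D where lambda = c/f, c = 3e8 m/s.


lambda = c / f = 3.0000e+08 / 1.7383e+10 = 0.01725824 m
BW = 70 * 0.01725824 / 4.0300 = 0.2998 deg

0.2998 deg


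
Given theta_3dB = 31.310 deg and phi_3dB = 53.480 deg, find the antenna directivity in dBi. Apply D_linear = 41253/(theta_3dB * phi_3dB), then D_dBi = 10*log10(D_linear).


D_linear = 41253 / (31.310 * 53.480) = 24.63662
D_dBi = 10 * log10(24.63662) = 13.92 dBi

13.92 dBi


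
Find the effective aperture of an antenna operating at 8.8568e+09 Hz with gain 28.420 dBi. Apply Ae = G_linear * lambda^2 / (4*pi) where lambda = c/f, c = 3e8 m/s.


lambda = c / f = 3.0000e+08 / 8.8568e+09 = 0.03387228 m
G_linear = 10^(28.420/10) = 695.0243
Ae = G_linear * lambda^2 / (4*pi) = 695.0243 * 0.03387228^2 / (4*pi) = 0.06346 m^2

0.06346 m^2


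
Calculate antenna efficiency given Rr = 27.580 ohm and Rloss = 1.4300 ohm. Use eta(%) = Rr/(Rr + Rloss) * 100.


eta = 27.580 / (27.580 + 1.4300) * 100 = 95.07%

95.07%


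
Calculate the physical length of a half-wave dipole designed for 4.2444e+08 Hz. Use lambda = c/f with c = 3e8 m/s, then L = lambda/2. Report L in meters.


lambda = c / f = 3.0000e+08 / 4.2444e+08 = 0.7068137 m
L = lambda / 2 = 0.7068137 / 2 = 0.3534 m

0.3534 m


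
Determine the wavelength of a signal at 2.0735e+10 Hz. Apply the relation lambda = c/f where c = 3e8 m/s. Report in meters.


lambda = c / f = 3.0000e+08 / 2.0735e+10 = 0.01447 m

0.01447 m


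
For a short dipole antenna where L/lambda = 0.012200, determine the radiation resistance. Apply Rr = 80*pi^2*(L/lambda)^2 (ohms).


Rr = 80 * pi^2 * (0.012200)^2 = 80 * 9.869604 * 1.488400e-04 = 0.1175 ohm

0.1175 ohm


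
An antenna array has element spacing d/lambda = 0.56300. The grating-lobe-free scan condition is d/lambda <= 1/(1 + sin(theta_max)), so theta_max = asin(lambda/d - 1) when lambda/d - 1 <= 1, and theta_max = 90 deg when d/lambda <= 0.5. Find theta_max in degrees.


lambda/d - 1 = 1/0.56300 - 1 = 0.7761989
theta_max = asin(0.7761989) = 50.91 deg

50.91 deg


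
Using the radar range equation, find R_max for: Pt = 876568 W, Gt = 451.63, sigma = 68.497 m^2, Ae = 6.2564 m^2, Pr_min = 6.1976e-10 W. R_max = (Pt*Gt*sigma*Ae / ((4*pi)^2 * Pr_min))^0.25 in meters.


R^4 = 876568*451.63*68.497*6.2564 / ((4*pi)^2 * 6.1976e-10) = 1.733489e+18
R_max = 1.733489e+18^0.25 = 36285 m

36285 m


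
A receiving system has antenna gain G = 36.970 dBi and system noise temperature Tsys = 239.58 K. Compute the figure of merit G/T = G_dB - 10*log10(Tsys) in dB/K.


G/T = 36.970 - 10*log10(239.58) = 36.970 - 23.79451 = 13.18 dB/K

13.18 dB/K


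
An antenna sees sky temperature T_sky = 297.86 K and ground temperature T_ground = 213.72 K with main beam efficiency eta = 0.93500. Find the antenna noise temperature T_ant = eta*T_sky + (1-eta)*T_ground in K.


T_ant = 0.93500 * 297.86 + (1 - 0.93500) * 213.72 = 292.4 K

292.4 K


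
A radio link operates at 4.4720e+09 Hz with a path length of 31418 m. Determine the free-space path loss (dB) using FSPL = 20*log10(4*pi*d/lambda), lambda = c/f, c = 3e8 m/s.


lambda = c / f = 3.0000e+08 / 4.4720e+09 = 0.06708408 m
FSPL = 20 * log10(4*pi*31418/0.06708408) = 135.4 dB

135.4 dB


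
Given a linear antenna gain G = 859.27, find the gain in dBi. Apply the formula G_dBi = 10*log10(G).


G_dBi = 10 * log10(859.27) = 29.34 dBi

29.34 dBi


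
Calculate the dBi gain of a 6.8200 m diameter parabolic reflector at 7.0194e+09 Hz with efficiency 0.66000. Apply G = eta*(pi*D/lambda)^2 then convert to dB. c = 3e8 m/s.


lambda = c / f = 3.0000e+08 / 7.0194e+09 = 0.04273870 m
G_linear = 0.66000 * (pi * 6.8200 / 0.04273870)^2 = 165870.8
G_dBi = 10 * log10(165870.8) = 52.20 dBi

52.20 dBi


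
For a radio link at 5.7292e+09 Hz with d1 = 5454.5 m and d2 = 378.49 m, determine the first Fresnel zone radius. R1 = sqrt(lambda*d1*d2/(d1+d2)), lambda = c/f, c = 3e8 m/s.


lambda = c / f = 3.0000e+08 / 5.7292e+09 = 0.05236333 m
R1 = sqrt(0.05236333 * 5454.5 * 378.49 / (5454.5 + 378.49)) = 4.305 m

4.305 m


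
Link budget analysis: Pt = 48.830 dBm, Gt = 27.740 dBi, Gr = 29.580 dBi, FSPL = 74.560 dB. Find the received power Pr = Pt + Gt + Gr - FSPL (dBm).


Pr = 48.830 + 27.740 + 29.580 - 74.560 = 31.59 dBm

31.59 dBm


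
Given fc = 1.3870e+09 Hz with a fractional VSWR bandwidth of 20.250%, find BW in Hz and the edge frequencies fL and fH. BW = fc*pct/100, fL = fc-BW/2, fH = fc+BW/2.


BW = 1.3870e+09 * 20.250/100 = 2.808675e+08 Hz
fL = 1.3870e+09 - 2.808675e+08/2 = 1.247e+09 Hz
fH = 1.3870e+09 + 2.808675e+08/2 = 1.527e+09 Hz

BW=2.809e+08 Hz, fL=1.247e+09 Hz, fH=1.527e+09 Hz


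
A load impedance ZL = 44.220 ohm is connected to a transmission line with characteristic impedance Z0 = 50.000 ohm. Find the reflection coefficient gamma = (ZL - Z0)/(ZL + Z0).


gamma = (44.220 - 50.000) / (44.220 + 50.000) = -0.06135

-0.06135


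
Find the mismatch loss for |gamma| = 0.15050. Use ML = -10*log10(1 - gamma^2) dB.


ML = -10 * log10(1 - 0.15050^2) = -10 * log10(0.97734975) = 0.09950 dB

0.09950 dB


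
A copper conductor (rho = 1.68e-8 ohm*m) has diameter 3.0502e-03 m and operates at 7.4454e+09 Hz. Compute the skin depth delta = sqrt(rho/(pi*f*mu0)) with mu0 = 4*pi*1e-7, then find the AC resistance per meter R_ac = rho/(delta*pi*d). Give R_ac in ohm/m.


delta = sqrt(1.68e-8 / (pi * 7.4454e+09 * 4*pi*1e-7)) = 7.560156e-07 m
R_ac = 1.68e-8 / (7.560156e-07 * pi * 3.0502e-03) = 2.319 ohm/m

2.319 ohm/m


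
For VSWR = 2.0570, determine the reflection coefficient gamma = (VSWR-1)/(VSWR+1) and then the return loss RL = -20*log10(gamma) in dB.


gamma = (2.0570 - 1) / (2.0570 + 1) = 0.3457638
RL = -20 * log10(0.3457638) = 9.224 dB

9.224 dB


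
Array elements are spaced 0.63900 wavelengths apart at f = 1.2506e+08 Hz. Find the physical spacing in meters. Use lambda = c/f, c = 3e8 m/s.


lambda = c / f = 3.0000e+08 / 1.2506e+08 = 2.398849 m
d = 0.63900 * 2.398849 = 1.533 m

1.533 m


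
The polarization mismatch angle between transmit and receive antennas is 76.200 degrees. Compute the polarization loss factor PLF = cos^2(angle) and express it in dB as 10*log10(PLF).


PLF_linear = cos^2(76.200 deg) = 0.05689821
PLF_dB = 10 * log10(0.05689821) = -12.45 dB

-12.45 dB


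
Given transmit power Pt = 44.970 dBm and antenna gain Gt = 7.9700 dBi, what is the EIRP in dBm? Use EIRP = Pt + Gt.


EIRP = Pt + Gt = 44.970 + 7.9700 = 52.94 dBm

52.94 dBm


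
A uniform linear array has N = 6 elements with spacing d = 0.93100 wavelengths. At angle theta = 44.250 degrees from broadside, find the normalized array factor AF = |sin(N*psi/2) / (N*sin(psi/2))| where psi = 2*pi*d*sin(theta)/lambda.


psi = 2*pi*0.93100*sin(44.250 deg) = 4.081827 rad
AF = |sin(6*4.081827/2) / (6*sin(4.081827/2))| = 0.05897

0.05897


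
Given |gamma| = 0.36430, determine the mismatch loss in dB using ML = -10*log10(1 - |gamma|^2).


ML = -10 * log10(1 - 0.36430^2) = -10 * log10(0.86728551) = 0.6184 dB

0.6184 dB


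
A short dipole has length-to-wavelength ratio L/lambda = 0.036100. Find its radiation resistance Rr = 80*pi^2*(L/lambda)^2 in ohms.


Rr = 80 * pi^2 * (0.036100)^2 = 80 * 9.869604 * 1.303210e-03 = 1.029 ohm

1.029 ohm


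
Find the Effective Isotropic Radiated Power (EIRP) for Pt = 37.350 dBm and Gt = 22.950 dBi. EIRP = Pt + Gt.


EIRP = Pt + Gt = 37.350 + 22.950 = 60.30 dBm

60.30 dBm


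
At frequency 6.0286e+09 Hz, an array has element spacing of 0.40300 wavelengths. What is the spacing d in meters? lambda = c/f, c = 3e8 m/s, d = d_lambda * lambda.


lambda = c / f = 3.0000e+08 / 6.0286e+09 = 0.04976280 m
d = 0.40300 * 0.04976280 = 0.02005 m

0.02005 m


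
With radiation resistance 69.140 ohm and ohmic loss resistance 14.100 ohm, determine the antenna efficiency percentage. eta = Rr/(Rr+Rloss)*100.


eta = 69.140 / (69.140 + 14.100) * 100 = 83.06%

83.06%


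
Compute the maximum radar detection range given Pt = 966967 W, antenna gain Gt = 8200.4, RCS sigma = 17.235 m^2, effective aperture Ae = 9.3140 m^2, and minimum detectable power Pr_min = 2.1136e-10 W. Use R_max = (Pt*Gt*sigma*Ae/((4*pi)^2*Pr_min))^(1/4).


R^4 = 966967*8200.4*17.235*9.3140 / ((4*pi)^2 * 2.1136e-10) = 3.813745e+19
R_max = 3.813745e+19^0.25 = 78585 m

78585 m


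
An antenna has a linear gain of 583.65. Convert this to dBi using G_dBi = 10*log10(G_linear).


G_dBi = 10 * log10(583.65) = 27.66 dBi

27.66 dBi


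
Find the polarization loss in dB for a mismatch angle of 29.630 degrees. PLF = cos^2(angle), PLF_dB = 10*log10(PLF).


PLF_linear = cos^2(29.630 deg) = 0.7555715
PLF_dB = 10 * log10(0.7555715) = -1.217 dB

-1.217 dB


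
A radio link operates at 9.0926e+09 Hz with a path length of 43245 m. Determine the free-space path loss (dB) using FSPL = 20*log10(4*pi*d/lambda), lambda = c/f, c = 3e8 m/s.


lambda = c / f = 3.0000e+08 / 9.0926e+09 = 0.03299386 m
FSPL = 20 * log10(4*pi*43245/0.03299386) = 144.3 dB

144.3 dB


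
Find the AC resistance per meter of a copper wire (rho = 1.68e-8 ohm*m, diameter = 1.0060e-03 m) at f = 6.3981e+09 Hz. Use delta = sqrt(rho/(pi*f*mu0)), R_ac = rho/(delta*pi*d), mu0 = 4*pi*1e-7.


delta = sqrt(1.68e-8 / (pi * 6.3981e+09 * 4*pi*1e-7)) = 8.155475e-07 m
R_ac = 1.68e-8 / (8.155475e-07 * pi * 1.0060e-03) = 6.518 ohm/m

6.518 ohm/m


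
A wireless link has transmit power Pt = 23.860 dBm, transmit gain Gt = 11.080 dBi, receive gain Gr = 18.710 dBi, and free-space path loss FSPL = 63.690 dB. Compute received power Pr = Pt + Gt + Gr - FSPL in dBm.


Pr = 23.860 + 11.080 + 18.710 - 63.690 = -10.04 dBm

-10.04 dBm


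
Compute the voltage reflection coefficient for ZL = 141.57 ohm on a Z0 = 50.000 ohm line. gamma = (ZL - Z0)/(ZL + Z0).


gamma = (141.57 - 50.000) / (141.57 + 50.000) = 0.4780

0.4780


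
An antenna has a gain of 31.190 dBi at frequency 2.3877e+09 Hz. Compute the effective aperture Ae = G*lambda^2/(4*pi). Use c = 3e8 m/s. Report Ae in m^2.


lambda = c / f = 3.0000e+08 / 2.3877e+09 = 0.1256439 m
G_linear = 10^(31.190/10) = 1315.225
Ae = G_linear * lambda^2 / (4*pi) = 1315.225 * 0.1256439^2 / (4*pi) = 1.652 m^2

1.652 m^2


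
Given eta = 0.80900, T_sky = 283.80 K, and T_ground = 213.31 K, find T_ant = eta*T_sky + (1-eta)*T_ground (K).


T_ant = 0.80900 * 283.80 + (1 - 0.80900) * 213.31 = 270.3 K

270.3 K


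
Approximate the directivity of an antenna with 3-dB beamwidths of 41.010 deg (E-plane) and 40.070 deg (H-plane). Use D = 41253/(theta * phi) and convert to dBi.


D_linear = 41253 / (41.010 * 40.070) = 25.10420
D_dBi = 10 * log10(25.10420) = 14.00 dBi

14.00 dBi


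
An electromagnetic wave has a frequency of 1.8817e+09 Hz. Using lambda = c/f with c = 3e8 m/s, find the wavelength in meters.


lambda = c / f = 3.0000e+08 / 1.8817e+09 = 0.1594 m

0.1594 m


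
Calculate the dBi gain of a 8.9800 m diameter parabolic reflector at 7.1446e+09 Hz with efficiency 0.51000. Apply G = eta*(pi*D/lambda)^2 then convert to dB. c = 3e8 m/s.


lambda = c / f = 3.0000e+08 / 7.1446e+09 = 0.04198975 m
G_linear = 0.51000 * (pi * 8.9800 / 0.04198975)^2 = 230216.3
G_dBi = 10 * log10(230216.3) = 53.62 dBi

53.62 dBi


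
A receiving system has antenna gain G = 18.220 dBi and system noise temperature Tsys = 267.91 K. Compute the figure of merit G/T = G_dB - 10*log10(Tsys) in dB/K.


G/T = 18.220 - 10*log10(267.91) = 18.220 - 24.27989 = -6.060 dB/K

-6.060 dB/K


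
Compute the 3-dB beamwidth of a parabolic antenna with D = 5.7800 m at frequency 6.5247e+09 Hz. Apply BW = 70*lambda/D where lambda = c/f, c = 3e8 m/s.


lambda = c / f = 3.0000e+08 / 6.5247e+09 = 0.04597913 m
BW = 70 * 0.04597913 / 5.7800 = 0.5568 deg

0.5568 deg


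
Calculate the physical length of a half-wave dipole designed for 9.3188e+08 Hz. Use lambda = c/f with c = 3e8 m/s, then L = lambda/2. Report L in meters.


lambda = c / f = 3.0000e+08 / 9.3188e+08 = 0.3219299 m
L = lambda / 2 = 0.3219299 / 2 = 0.1610 m

0.1610 m


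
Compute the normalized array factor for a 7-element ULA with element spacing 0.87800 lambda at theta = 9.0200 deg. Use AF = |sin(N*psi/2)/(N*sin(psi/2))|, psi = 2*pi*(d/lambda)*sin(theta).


psi = 2*pi*0.87800*sin(9.0200 deg) = 0.8648940 rad
AF = |sin(7*0.8648940/2) / (7*sin(0.8648940/2))| = 0.03893

0.03893


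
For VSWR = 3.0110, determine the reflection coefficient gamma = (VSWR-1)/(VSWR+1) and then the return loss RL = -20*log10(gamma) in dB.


gamma = (3.0110 - 1) / (3.0110 + 1) = 0.5013712
RL = -20 * log10(0.5013712) = 5.997 dB

5.997 dB


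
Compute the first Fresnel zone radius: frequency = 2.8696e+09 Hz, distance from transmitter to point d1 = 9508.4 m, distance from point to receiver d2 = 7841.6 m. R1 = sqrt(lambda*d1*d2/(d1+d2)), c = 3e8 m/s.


lambda = c / f = 3.0000e+08 / 2.8696e+09 = 0.1045442 m
R1 = sqrt(0.1045442 * 9508.4 * 7841.6 / (9508.4 + 7841.6)) = 21.20 m

21.20 m


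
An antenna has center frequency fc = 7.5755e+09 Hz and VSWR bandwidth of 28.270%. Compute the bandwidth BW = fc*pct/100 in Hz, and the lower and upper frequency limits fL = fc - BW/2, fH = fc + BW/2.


BW = 7.5755e+09 * 28.270/100 = 2.141594e+09 Hz
fL = 7.5755e+09 - 2.141594e+09/2 = 6.505e+09 Hz
fH = 7.5755e+09 + 2.141594e+09/2 = 8.646e+09 Hz

BW=2.142e+09 Hz, fL=6.505e+09 Hz, fH=8.646e+09 Hz


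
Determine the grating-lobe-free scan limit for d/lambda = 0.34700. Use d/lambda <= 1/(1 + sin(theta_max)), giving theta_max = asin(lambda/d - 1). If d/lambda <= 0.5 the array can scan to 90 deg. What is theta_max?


lambda/d - 1 = 1/0.34700 - 1 = 1.881844 >= 1
d/lambda <= 0.5, so the array can scan to endfire without grating lobes: theta_max = 90 deg

90 deg


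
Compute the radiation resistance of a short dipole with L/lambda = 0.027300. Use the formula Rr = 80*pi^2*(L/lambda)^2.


Rr = 80 * pi^2 * (0.027300)^2 = 80 * 9.869604 * 7.452900e-04 = 0.5885 ohm

0.5885 ohm


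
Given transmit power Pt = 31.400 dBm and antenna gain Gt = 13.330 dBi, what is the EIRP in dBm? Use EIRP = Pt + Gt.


EIRP = Pt + Gt = 31.400 + 13.330 = 44.73 dBm

44.73 dBm


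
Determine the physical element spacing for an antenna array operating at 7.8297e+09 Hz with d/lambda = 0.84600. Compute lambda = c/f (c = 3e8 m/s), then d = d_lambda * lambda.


lambda = c / f = 3.0000e+08 / 7.8297e+09 = 0.03831564 m
d = 0.84600 * 0.03831564 = 0.03242 m

0.03242 m


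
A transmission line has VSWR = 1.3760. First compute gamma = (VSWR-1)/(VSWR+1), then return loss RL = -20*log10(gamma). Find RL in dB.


gamma = (1.3760 - 1) / (1.3760 + 1) = 0.1582492
RL = -20 * log10(0.1582492) = 16.01 dB

16.01 dB


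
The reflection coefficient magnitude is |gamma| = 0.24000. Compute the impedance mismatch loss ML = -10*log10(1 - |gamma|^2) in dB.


ML = -10 * log10(1 - 0.24000^2) = -10 * log10(0.9424) = 0.2576 dB

0.2576 dB


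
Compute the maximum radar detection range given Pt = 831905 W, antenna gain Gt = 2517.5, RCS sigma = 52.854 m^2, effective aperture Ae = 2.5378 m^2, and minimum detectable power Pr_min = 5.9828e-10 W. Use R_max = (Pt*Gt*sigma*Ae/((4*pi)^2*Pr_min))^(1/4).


R^4 = 831905*2517.5*52.854*2.5378 / ((4*pi)^2 * 5.9828e-10) = 2.973406e+18
R_max = 2.973406e+18^0.25 = 41525 m

41525 m


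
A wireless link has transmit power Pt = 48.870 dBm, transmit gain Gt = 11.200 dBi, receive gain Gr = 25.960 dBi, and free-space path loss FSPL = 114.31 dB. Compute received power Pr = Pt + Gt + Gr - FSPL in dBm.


Pr = 48.870 + 11.200 + 25.960 - 114.31 = -28.28 dBm

-28.28 dBm


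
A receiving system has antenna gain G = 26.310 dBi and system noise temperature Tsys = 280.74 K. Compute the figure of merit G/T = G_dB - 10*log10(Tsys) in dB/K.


G/T = 26.310 - 10*log10(280.74) = 26.310 - 24.48304 = 1.827 dB/K

1.827 dB/K


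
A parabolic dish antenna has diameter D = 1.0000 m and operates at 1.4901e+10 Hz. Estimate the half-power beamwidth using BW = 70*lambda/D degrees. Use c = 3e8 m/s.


lambda = c / f = 3.0000e+08 / 1.4901e+10 = 0.02013288 m
BW = 70 * 0.02013288 / 1.0000 = 1.409 deg

1.409 deg


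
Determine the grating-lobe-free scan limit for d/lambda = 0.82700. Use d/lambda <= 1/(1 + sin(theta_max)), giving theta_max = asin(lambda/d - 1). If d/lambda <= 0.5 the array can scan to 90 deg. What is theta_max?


lambda/d - 1 = 1/0.82700 - 1 = 0.2091898
theta_max = asin(0.2091898) = 12.07 deg

12.07 deg


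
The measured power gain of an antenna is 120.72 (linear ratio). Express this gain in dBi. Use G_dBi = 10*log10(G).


G_dBi = 10 * log10(120.72) = 20.82 dBi

20.82 dBi


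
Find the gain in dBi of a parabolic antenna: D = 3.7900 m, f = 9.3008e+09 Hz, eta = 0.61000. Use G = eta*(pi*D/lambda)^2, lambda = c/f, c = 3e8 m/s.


lambda = c / f = 3.0000e+08 / 9.3008e+09 = 0.03225529 m
G_linear = 0.61000 * (pi * 3.7900 / 0.03225529)^2 = 83120.11
G_dBi = 10 * log10(83120.11) = 49.20 dBi

49.20 dBi


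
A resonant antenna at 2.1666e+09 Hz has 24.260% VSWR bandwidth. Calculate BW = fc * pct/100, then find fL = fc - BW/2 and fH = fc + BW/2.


BW = 2.1666e+09 * 24.260/100 = 5.256172e+08 Hz
fL = 2.1666e+09 - 5.256172e+08/2 = 1.904e+09 Hz
fH = 2.1666e+09 + 5.256172e+08/2 = 2.429e+09 Hz

BW=5.256e+08 Hz, fL=1.904e+09 Hz, fH=2.429e+09 Hz


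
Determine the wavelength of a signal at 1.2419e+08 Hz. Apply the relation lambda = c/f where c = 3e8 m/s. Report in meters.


lambda = c / f = 3.0000e+08 / 1.2419e+08 = 2.416 m

2.416 m


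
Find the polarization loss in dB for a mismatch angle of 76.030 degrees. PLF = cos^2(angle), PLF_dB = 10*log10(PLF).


PLF_linear = cos^2(76.030 deg) = 0.05828063
PLF_dB = 10 * log10(0.05828063) = -12.34 dB

-12.34 dB


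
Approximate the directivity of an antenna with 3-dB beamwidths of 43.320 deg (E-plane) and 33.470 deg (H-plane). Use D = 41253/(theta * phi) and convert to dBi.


D_linear = 41253 / (43.320 * 33.470) = 28.45191
D_dBi = 10 * log10(28.45191) = 14.54 dBi

14.54 dBi


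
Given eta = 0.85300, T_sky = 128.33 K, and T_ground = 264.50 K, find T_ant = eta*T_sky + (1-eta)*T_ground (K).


T_ant = 0.85300 * 128.33 + (1 - 0.85300) * 264.50 = 148.3 K

148.3 K


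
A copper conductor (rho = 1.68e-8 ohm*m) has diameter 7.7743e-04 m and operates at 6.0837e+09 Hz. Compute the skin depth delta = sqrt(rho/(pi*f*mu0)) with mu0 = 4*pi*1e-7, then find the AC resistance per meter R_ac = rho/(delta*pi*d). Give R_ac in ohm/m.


delta = sqrt(1.68e-8 / (pi * 6.0837e+09 * 4*pi*1e-7)) = 8.363554e-07 m
R_ac = 1.68e-8 / (8.363554e-07 * pi * 7.7743e-04) = 8.224 ohm/m

8.224 ohm/m


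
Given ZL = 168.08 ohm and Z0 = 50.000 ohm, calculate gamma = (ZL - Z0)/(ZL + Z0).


gamma = (168.08 - 50.000) / (168.08 + 50.000) = 0.5415

0.5415


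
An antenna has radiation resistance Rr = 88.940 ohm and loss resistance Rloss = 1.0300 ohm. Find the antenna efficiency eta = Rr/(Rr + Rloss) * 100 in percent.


eta = 88.940 / (88.940 + 1.0300) * 100 = 98.86%

98.86%


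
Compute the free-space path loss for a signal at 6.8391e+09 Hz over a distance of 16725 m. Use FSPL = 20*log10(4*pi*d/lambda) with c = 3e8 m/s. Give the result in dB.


lambda = c / f = 3.0000e+08 / 6.8391e+09 = 0.04386542 m
FSPL = 20 * log10(4*pi*16725/0.04386542) = 133.6 dB

133.6 dB


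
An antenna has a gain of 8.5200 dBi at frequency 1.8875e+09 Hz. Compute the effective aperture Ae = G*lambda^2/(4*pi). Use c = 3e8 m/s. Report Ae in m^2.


lambda = c / f = 3.0000e+08 / 1.8875e+09 = 0.1589404 m
G_linear = 10^(8.5200/10) = 7.112135
Ae = G_linear * lambda^2 / (4*pi) = 7.112135 * 0.1589404^2 / (4*pi) = 0.01430 m^2

0.01430 m^2


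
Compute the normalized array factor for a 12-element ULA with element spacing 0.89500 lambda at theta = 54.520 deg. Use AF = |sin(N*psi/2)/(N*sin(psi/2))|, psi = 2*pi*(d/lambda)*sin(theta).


psi = 2*pi*0.89500*sin(54.520 deg) = 4.579278 rad
AF = |sin(12*4.579278/2) / (12*sin(4.579278/2))| = 0.07933

0.07933


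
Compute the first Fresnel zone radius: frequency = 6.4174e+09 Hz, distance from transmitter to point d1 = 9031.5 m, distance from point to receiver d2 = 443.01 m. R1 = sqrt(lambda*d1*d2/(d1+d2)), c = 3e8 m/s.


lambda = c / f = 3.0000e+08 / 6.4174e+09 = 0.04674790 m
R1 = sqrt(0.04674790 * 9031.5 * 443.01 / (9031.5 + 443.01)) = 4.443 m

4.443 m


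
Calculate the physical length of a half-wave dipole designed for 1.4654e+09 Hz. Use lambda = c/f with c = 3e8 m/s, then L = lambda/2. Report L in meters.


lambda = c / f = 3.0000e+08 / 1.4654e+09 = 0.2047223 m
L = lambda / 2 = 0.2047223 / 2 = 0.1024 m

0.1024 m


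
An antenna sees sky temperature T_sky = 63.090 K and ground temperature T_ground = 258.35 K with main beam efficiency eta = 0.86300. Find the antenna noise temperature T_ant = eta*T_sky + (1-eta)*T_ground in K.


T_ant = 0.86300 * 63.090 + (1 - 0.86300) * 258.35 = 89.84 K

89.84 K


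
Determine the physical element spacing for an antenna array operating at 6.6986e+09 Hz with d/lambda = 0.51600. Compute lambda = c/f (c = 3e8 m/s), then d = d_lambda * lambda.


lambda = c / f = 3.0000e+08 / 6.6986e+09 = 0.04478548 m
d = 0.51600 * 0.04478548 = 0.02311 m

0.02311 m


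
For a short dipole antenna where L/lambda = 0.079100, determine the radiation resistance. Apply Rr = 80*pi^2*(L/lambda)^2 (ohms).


Rr = 80 * pi^2 * (0.079100)^2 = 80 * 9.869604 * 6.256810e-03 = 4.940 ohm

4.940 ohm


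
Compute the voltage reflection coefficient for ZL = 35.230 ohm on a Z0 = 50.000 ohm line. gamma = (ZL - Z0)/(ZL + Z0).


gamma = (35.230 - 50.000) / (35.230 + 50.000) = -0.1733

-0.1733


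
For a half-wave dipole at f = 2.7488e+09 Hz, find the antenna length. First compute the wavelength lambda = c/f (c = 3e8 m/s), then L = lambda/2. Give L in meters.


lambda = c / f = 3.0000e+08 / 2.7488e+09 = 0.1091385 m
L = lambda / 2 = 0.1091385 / 2 = 0.05457 m

0.05457 m


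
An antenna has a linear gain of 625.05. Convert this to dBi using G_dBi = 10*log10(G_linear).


G_dBi = 10 * log10(625.05) = 27.96 dBi

27.96 dBi


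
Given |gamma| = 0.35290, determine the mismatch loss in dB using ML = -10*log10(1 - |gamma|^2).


ML = -10 * log10(1 - 0.35290^2) = -10 * log10(0.87546159) = 0.5776 dB

0.5776 dB


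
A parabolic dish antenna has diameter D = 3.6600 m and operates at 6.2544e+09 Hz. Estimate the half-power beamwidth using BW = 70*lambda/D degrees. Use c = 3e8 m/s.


lambda = c / f = 3.0000e+08 / 6.2544e+09 = 0.04796623 m
BW = 70 * 0.04796623 / 3.6600 = 0.9174 deg

0.9174 deg


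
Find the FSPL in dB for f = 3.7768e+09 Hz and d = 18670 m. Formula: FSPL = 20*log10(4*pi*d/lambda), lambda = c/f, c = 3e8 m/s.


lambda = c / f = 3.0000e+08 / 3.7768e+09 = 0.07943232 m
FSPL = 20 * log10(4*pi*18670/0.07943232) = 129.4 dB

129.4 dB


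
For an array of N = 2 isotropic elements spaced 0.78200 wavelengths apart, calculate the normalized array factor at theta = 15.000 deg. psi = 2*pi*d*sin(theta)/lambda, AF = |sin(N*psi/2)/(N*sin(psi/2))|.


psi = 2*pi*0.78200*sin(15.000 deg) = 1.271695 rad
AF = |sin(2*1.271695/2) / (2*sin(1.271695/2))| = 0.8046

0.8046


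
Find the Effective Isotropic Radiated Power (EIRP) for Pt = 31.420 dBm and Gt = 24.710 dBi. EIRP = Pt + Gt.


EIRP = Pt + Gt = 31.420 + 24.710 = 56.13 dBm

56.13 dBm


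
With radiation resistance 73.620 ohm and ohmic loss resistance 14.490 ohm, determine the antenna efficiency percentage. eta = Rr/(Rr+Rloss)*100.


eta = 73.620 / (73.620 + 14.490) * 100 = 83.55%

83.55%


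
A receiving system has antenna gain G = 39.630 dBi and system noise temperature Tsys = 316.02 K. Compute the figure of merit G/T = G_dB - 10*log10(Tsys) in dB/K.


G/T = 39.630 - 10*log10(316.02) = 39.630 - 24.99715 = 14.63 dB/K

14.63 dB/K


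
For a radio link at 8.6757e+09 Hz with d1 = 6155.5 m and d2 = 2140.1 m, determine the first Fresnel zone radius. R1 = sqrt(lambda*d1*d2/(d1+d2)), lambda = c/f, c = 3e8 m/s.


lambda = c / f = 3.0000e+08 / 8.6757e+09 = 0.03457934 m
R1 = sqrt(0.03457934 * 6155.5 * 2140.1 / (6155.5 + 2140.1)) = 7.410 m

7.410 m


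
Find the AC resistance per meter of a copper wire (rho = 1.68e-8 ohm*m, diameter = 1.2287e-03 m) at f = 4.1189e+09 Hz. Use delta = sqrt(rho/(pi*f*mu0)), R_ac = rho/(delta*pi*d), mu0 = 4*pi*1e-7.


delta = sqrt(1.68e-8 / (pi * 4.1189e+09 * 4*pi*1e-7)) = 1.016446e-06 m
R_ac = 1.68e-8 / (1.016446e-06 * pi * 1.2287e-03) = 4.282 ohm/m

4.282 ohm/m


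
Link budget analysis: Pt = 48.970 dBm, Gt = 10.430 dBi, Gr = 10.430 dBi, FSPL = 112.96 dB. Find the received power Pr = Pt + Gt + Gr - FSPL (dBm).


Pr = 48.970 + 10.430 + 10.430 - 112.96 = -43.13 dBm

-43.13 dBm


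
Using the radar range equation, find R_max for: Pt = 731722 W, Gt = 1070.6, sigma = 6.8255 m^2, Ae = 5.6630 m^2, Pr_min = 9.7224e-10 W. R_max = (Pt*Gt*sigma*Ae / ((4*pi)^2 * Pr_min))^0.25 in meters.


R^4 = 731722*1070.6*6.8255*5.6630 / ((4*pi)^2 * 9.7224e-10) = 1.972246e+17
R_max = 1.972246e+17^0.25 = 21074 m

21074 m


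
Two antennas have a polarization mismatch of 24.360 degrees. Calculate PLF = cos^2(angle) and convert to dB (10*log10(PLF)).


PLF_linear = cos^2(24.360 deg) = 0.8298697
PLF_dB = 10 * log10(0.8298697) = -0.8099 dB

-0.8099 dB


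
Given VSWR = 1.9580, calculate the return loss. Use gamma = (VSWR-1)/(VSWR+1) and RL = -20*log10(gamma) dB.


gamma = (1.9580 - 1) / (1.9580 + 1) = 0.3238675
RL = -20 * log10(0.3238675) = 9.793 dB

9.793 dB


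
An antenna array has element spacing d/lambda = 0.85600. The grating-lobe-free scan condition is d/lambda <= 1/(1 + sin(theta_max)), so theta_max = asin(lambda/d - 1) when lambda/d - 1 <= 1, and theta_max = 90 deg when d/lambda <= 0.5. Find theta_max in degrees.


lambda/d - 1 = 1/0.85600 - 1 = 0.1682243
theta_max = asin(0.1682243) = 9.685 deg

9.685 deg


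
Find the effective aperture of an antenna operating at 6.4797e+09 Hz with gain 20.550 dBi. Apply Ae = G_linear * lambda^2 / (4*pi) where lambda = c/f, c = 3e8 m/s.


lambda = c / f = 3.0000e+08 / 6.4797e+09 = 0.04629844 m
G_linear = 10^(20.550/10) = 113.5011
Ae = G_linear * lambda^2 / (4*pi) = 113.5011 * 0.04629844^2 / (4*pi) = 0.01936 m^2

0.01936 m^2


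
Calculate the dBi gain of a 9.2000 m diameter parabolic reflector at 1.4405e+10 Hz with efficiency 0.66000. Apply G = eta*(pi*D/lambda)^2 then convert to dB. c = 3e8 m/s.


lambda = c / f = 3.0000e+08 / 1.4405e+10 = 0.02082610 m
G_linear = 0.66000 * (pi * 9.2000 / 0.02082610)^2 = 1.271169e+06
G_dBi = 10 * log10(1.271169e+06) = 61.04 dBi

61.04 dBi
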